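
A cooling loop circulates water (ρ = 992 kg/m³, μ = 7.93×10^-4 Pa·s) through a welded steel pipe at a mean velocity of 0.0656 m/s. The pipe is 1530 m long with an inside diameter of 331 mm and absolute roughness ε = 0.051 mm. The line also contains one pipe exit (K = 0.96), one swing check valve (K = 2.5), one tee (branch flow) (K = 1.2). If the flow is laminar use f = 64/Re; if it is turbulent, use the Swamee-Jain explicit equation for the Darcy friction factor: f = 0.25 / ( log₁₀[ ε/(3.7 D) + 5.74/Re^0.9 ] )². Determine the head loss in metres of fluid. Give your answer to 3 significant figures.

Reynolds number Re = ρVD/μ = 992 · 0.0656 · 0.331 / 0.000793 = 2.716e+04.
Re > 4000 → turbulent. Relative roughness ε/D = 5.1e-05/0.331 = 0.000154. Swamee-Jain: f = 0.25/(log₁₀[0.000154/3.7 + 5.74/2.716e+04^0.9])² = 0.25/(log₁₀[4.16e-05 + 0.000587])² = 0.25/(-3.202)² = 0.02439.
Total minor-loss coefficient ΣK = 1·0.96 + 1·2.5 + 1·1.2 = 4.66.
ΔP = [f·L/D + ΣK]·(ρV²/2) = [0.02439·1530/0.331 + 4.66]·(992·0.0656²/2) = [112.7 + 4.66]·2.134 = 250.5 Pa.
Head loss h_f = ΔP/(ρg) = 250.5/(992·9.81) = 0.0257 m.

h_f ≈ 0.0257 m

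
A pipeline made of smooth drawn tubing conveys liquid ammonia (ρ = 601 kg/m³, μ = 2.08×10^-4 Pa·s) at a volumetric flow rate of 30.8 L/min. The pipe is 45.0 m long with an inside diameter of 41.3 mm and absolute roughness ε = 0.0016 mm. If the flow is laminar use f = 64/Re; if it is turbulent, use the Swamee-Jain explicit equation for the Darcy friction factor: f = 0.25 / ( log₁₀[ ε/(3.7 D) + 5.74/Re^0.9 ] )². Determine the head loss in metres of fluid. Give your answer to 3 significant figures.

h_f ≈ 0.174 m

Q = 30.8 L/min = 30.8/60000 = 0.0005133 m³/s.
Cross-sectional area A = πD²/4 = π(0.0413)²/4 = 0.00134 m²; mean velocity V = Q/A = 0.0005133/0.00134 = 0.3832 m/s.
Reynolds number Re = ρVD/μ = 601 · 0.3832 · 0.0413 / 0.000208 = 4.573e+04.
Re > 4000 → turbulent. Relative roughness ε/D = 1.6e-06/0.0413 = 3.87e-05. Swamee-Jain: f = 0.25/(log₁₀[3.87e-05/3.7 + 5.74/4.573e+04^0.9])² = 0.25/(log₁₀[1.05e-05 + 0.000367])² = 0.25/(-3.423)² = 0.02134.
Darcy-Weisbach: ΔP = f(L/D)(ρV²/2) = 0.02134·(45/0.0413)·(601·0.3832²/2) = 0.02134·1090·44.12 = 1026 Pa.
Head loss h_f = ΔP/(ρg) = 1026/(601·9.81) = 0.174 m.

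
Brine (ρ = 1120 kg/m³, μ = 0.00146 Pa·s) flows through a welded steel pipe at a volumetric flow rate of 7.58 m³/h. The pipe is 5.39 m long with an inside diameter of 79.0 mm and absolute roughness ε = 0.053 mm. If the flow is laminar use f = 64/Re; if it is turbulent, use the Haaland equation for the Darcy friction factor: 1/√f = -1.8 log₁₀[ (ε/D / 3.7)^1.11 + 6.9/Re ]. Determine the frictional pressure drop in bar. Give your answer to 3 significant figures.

ΔP ≈ 0.00180 bar

Q = 7.58 m³/h = 7.58/3600 = 0.002106 m³/s.
Cross-sectional area A = πD²/4 = π(0.079)²/4 = 0.004902 m²; mean velocity V = Q/A = 0.002106/0.004902 = 0.4296 m/s.
Reynolds number Re = ρVD/μ = 1120 · 0.4296 · 0.079 / 0.00146 = 2.603e+04.
Re > 4000 → turbulent. Relative roughness ε/D = 5.3e-05/0.079 = 0.000671. Haaland: 1/√f = -1.8 log₁₀[(0.000671/3.7)^1.11 + 6.9/2.603e+04] = -1.8 log₁₀[7.03e-05 + 0.000265] = 6.254, so f = 0.02557.
Darcy-Weisbach: ΔP = f(L/D)(ρV²/2) = 0.02557·(5.39/0.079)·(1120·0.4296²/2) = 0.02557·68.23·103.3 = 180.2 Pa.
ΔP = 180.2 Pa = 0.00180 bar.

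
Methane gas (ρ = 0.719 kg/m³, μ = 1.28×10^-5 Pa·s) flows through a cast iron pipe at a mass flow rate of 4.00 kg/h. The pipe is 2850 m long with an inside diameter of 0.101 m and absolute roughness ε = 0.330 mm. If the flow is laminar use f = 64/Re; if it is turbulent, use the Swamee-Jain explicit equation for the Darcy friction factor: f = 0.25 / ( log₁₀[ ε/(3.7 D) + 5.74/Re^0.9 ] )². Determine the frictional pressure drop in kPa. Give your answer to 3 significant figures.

ṁ = 4.00 kg/h = 4.00/3600 = 0.001111 kg/s.
A = πD²/4 = π(0.101)²/4 = 0.008012 m²; mean velocity V = ṁ/(ρA) = 0.001111/(0.719 · 0.008012) = 0.1929 m/s.
Reynolds number Re = ρVD/μ = 0.719 · 0.1929 · 0.101 / 1.28e-05 = 1094.
Re < 2300 → laminar flow, so f = 64/Re = 64/1094 = 0.05848 (the turbulent correlation is not needed).
Darcy-Weisbach: ΔP = f(L/D)(ρV²/2) = 0.05848·(2850/0.101)·(0.719·0.1929²/2) = 0.05848·2.822e+04·0.01337 = 22.07 Pa.
ΔP = 22.07 Pa = 0.0221 kPa.

ΔP ≈ 0.0221 kPa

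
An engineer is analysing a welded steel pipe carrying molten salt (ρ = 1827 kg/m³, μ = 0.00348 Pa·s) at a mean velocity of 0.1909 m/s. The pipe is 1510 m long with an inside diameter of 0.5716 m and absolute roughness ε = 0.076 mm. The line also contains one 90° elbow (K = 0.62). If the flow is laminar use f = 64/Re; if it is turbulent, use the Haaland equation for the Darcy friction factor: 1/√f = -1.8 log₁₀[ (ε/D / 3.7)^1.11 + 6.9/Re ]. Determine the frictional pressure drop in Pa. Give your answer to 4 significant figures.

Reynolds number Re = ρVD/μ = 1827 · 0.1909 · 0.5716 / 0.00348 = 5.729e+04.
Re > 4000 → turbulent. Relative roughness ε/D = 7.6e-05/0.5716 = 0.000133. Haaland: 1/√f = -1.8 log₁₀[(0.000133/3.7)^1.11 + 6.9/5.729e+04] = -1.8 log₁₀[1.17e-05 + 0.00012] = 6.982, so f = 0.02051.
Total minor-loss coefficient ΣK = 1·0.62 = 0.62.
ΔP = [f·L/D + ΣK]·(ρV²/2) = [0.02051·1510/0.5716 + 0.62]·(1827·0.1909²/2) = [54.19 + 0.62]·33.29 = 1824 Pa.

ΔP ≈ 1824 Pa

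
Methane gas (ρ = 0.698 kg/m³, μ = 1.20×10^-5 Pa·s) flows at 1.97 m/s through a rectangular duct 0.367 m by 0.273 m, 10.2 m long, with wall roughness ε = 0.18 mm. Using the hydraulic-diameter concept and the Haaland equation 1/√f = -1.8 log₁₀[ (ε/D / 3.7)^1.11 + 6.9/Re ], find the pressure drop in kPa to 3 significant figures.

ΔP ≈ 0.00105 kPa

Hydraulic diameter D_h = 4A/P = 4·(0.367·0.273)/(2·(0.367+0.273)) = 0.4008/1.28 = 0.3131 m.
Re = ρVD_h/μ = 0.698·1.97·0.3131/1.2e-05 = 3.588e+04.
ε/D_h = 0.00018/0.3131 = 0.000575; Haaland gives 1/√f = -1.8 log₁₀[5.92e-05+0.000192] = 6.479, so f = 0.02382.
ΔP = f(L/D_h)(ρV²/2) = 0.02382·10.2/0.3131·1.354 = 1.051 Pa.
ΔP = 0.00105 kPa.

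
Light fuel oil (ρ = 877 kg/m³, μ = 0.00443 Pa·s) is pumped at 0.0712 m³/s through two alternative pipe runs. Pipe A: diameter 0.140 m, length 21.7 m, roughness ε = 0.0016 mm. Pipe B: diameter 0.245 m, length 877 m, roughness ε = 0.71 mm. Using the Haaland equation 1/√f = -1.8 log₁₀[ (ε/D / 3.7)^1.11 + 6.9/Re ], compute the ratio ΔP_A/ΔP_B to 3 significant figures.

Pipe A: V = Q/A = 0.0712/0.01539 = 4.625 m/s; Re = 1.282e+05; ε/D = 1.14e-05; Haaland → f = 0.01698; ΔP_A = f(L/D)(ρV²/2) = 2.47e+04 Pa.
Pipe B: V = Q/A = 0.0712/0.04714 = 1.51 m/s; Re = 7.325e+04; ε/D = 0.0029; Haaland → f = 0.02757; ΔP_B = f(L/D)(ρV²/2) = 9.87e+04 Pa.
ΔP_A/ΔP_B = 2.47e+04/9.87e+04 = 0.250.

ΔP_A/ΔP_B ≈ 0.250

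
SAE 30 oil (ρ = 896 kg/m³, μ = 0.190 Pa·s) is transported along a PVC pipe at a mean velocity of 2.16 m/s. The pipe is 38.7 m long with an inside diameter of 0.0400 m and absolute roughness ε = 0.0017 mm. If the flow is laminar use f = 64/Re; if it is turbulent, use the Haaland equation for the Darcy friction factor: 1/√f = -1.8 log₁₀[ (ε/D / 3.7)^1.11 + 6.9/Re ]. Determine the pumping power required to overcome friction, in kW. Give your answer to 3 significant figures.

Reynolds number Re = ρVD/μ = 896 · 2.16 · 0.04 / 0.19 = 407.4.
Re < 2300 → laminar flow, so f = 64/Re = 64/407.4 = 0.1571 (the turbulent correlation is not needed).
Darcy-Weisbach: ΔP = f(L/D)(ρV²/2) = 0.1571·(38.7/0.04)·(896·2.16²/2) = 0.1571·967.5·2090 = 3.176e+05 Pa.
Q = V·A = 2.16·0.001257 = 0.002714 m³/s.
Pumping power P = QΔP = 0.002714·3.176e+05 = 862.2 W = 0.862 kW.

P ≈ 0.862 kW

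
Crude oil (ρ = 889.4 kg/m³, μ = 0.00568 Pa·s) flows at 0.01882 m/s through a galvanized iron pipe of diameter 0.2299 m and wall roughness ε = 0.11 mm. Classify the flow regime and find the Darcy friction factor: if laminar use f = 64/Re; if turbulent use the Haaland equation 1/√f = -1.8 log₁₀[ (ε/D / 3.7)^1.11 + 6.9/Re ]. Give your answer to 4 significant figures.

Re = ρVD/μ = 889.4·0.01882·0.2299/0.00568 = 677.5.
Re < 2300 → laminar, so f = 64/Re = 0.09447 (roughness is irrelevant in laminar flow).

f ≈ 0.09447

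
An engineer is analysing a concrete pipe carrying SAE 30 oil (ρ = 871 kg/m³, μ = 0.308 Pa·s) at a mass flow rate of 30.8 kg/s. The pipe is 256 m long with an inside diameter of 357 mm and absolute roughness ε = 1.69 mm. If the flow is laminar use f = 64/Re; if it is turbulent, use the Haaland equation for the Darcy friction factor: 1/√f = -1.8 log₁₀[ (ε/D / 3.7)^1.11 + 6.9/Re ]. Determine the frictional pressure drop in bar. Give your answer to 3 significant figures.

A = πD²/4 = π(0.357)²/4 = 0.1001 m²; mean velocity V = ṁ/(ρA) = 30.8/(871 · 0.1001) = 0.3533 m/s.
Reynolds number Re = ρVD/μ = 871 · 0.3533 · 0.357 / 0.308 = 356.6.
Re < 2300 → laminar flow, so f = 64/Re = 64/356.6 = 0.1794 (the turbulent correlation is not needed).
Darcy-Weisbach: ΔP = f(L/D)(ρV²/2) = 0.1794·(256/0.357)·(871·0.3533²/2) = 0.1794·717.1·54.35 = 6994 Pa.
ΔP = 6994 Pa = 0.0699 bar.

ΔP ≈ 0.0699 bar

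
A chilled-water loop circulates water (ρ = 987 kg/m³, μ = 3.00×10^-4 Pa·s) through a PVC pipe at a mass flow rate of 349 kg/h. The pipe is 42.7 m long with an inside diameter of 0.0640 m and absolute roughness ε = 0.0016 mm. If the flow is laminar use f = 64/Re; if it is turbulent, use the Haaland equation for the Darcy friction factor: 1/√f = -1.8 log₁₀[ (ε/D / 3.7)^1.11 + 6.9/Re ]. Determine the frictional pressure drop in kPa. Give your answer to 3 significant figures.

ΔP ≈ 0.0108 kPa

ṁ = 349 kg/h = 349/3600 = 0.09694 kg/s.
A = πD²/4 = π(0.064)²/4 = 0.003217 m²; mean velocity V = ṁ/(ρA) = 0.09694/(987 · 0.003217) = 0.03053 m/s.
Reynolds number Re = ρVD/μ = 987 · 0.03053 · 0.064 / 0.0003 = 6429.
Re > 4000 → turbulent. Relative roughness ε/D = 1.6e-06/0.064 = 2.5e-05. Haaland: 1/√f = -1.8 log₁₀[(2.5e-05/3.7)^1.11 + 6.9/6429] = -1.8 log₁₀[1.82e-06 + 0.00107] = 5.343, so f = 0.03502.
Darcy-Weisbach: ΔP = f(L/D)(ρV²/2) = 0.03502·(42.7/0.064)·(987·0.03053²/2) = 0.03502·667.2·0.46 = 10.75 Pa.
ΔP = 10.75 Pa = 0.0108 kPa.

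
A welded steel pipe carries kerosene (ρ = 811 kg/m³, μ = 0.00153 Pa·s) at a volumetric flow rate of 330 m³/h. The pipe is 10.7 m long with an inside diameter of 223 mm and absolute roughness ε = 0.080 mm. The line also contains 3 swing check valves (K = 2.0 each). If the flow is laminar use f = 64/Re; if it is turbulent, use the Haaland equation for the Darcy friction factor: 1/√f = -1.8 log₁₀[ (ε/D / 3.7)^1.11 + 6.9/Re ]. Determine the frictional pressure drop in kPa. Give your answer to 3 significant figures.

ΔP ≈ 15.3 kPa

Q = 330 m³/h = 330/3600 = 0.09167 m³/s.
Cross-sectional area A = πD²/4 = π(0.223)²/4 = 0.03906 m²; mean velocity V = Q/A = 0.09167/0.03906 = 2.347 m/s.
Reynolds number Re = ρVD/μ = 811 · 2.347 · 0.223 / 0.00153 = 2.774e+05.
Re > 4000 → turbulent. Relative roughness ε/D = 8e-05/0.223 = 0.000359. Haaland: 1/√f = -1.8 log₁₀[(0.000359/3.7)^1.11 + 6.9/2.774e+05] = -1.8 log₁₀[3.51e-05 + 2.49e-05] = 7.6, so f = 0.01731.
Total minor-loss coefficient ΣK = 3·2 = 6.
ΔP = [f·L/D + ΣK]·(ρV²/2) = [0.01731·10.7/0.223 + 6]·(811·2.347²/2) = [0.8307 + 6]·2234 = 1.526e+04 Pa.
ΔP = 1.526e+04 Pa = 15.3 kPa.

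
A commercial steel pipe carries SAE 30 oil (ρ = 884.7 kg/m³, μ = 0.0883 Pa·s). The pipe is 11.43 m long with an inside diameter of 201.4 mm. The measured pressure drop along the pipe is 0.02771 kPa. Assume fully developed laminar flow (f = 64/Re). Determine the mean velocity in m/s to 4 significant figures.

For laminar flow, f = 64/Re with Re = ρVD/μ, so Darcy-Weisbach reduces to ΔP = 32μLV/D². Solving for V: V = ΔP·D²/(32μL) = 27.71·(0.2014)²/(32·0.0883·11.43) = 0.0348 m/s.
Check: Re = ρVD/μ = 884.7·0.0348·0.2014/0.0883 = 70.23 < 2300, so the laminar assumption holds.

V ≈ 0.03480 m/s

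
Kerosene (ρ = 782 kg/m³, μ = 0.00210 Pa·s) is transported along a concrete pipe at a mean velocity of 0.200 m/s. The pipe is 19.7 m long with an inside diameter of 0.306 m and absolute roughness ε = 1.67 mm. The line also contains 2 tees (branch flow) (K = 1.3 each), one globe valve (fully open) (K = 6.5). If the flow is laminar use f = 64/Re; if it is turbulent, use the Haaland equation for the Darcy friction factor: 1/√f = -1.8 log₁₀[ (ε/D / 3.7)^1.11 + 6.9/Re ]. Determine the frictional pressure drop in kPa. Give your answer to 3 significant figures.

ΔP ≈ 0.177 kPa

Reynolds number Re = ρVD/μ = 782 · 0.2 · 0.306 / 0.0021 = 2.279e+04.
Re > 4000 → turbulent. Relative roughness ε/D = 0.00167/0.306 = 0.00546. Haaland: 1/√f = -1.8 log₁₀[(0.00546/3.7)^1.11 + 6.9/2.279e+04] = -1.8 log₁₀[0.00072 + 0.000303] = 5.382, so f = 0.03452.
Total minor-loss coefficient ΣK = 2·1.3 + 1·6.5 = 9.1.
ΔP = [f·L/D + ΣK]·(ρV²/2) = [0.03452·19.7/0.306 + 9.1]·(782·0.2²/2) = [2.222 + 9.1]·15.64 = 177.1 Pa.
ΔP = 177.1 Pa = 0.177 kPa.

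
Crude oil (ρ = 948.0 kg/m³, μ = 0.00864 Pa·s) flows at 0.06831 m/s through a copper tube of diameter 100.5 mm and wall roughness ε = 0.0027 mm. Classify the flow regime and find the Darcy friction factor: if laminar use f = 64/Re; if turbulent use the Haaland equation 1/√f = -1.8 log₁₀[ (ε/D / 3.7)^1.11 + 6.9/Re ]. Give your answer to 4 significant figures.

f ≈ 0.08496

Re = ρVD/μ = 948·0.06831·0.1005/0.00864 = 753.3.
Re < 2300 → laminar, so f = 64/Re = 0.08496 (roughness is irrelevant in laminar flow).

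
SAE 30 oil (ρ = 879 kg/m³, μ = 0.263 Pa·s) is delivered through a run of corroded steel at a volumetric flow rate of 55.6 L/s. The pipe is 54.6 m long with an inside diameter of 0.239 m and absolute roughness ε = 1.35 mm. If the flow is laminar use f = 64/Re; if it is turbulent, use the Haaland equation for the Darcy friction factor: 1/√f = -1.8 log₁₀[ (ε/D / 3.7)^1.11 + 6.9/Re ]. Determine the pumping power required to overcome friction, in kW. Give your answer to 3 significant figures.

Q = 55.6 L/s = 55.6/1000 = 0.0556 m³/s.
Cross-sectional area A = πD²/4 = π(0.239)²/4 = 0.04486 m²; mean velocity V = Q/A = 0.0556/0.04486 = 1.239 m/s.
Reynolds number Re = ρVD/μ = 879 · 1.239 · 0.239 / 0.263 = 990.
Re < 2300 → laminar flow, so f = 64/Re = 64/990 = 0.06465 (the turbulent correlation is not needed).
Darcy-Weisbach: ΔP = f(L/D)(ρV²/2) = 0.06465·(54.6/0.239)·(879·1.239²/2) = 0.06465·228.5·675.1 = 9970 Pa.
Pumping power P = QΔP = 0.0556·9970 = 554.3 W = 0.554 kW.

P ≈ 0.554 kW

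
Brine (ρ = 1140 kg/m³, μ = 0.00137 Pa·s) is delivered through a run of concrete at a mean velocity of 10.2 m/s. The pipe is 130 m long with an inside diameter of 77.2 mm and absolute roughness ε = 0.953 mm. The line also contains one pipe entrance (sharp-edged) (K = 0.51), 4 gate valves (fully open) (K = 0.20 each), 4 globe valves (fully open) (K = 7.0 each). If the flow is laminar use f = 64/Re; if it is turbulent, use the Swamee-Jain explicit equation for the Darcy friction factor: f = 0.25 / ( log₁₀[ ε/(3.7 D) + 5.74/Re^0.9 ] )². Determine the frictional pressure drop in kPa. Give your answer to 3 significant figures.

Reynolds number Re = ρVD/μ = 1140 · 10.2 · 0.0772 / 0.00137 = 6.552e+05.
Re > 4000 → turbulent. Relative roughness ε/D = 0.000953/0.0772 = 0.0123. Swamee-Jain: f = 0.25/(log₁₀[0.0123/3.7 + 5.74/6.552e+05^0.9])² = 0.25/(log₁₀[0.00334 + 3.34e-05])² = 0.25/(-2.472)² = 0.0409.
Total minor-loss coefficient ΣK = 1·0.51 + 4·0.2 + 4·7 = 29.3.
ΔP = [f·L/D + ΣK]·(ρV²/2) = [0.0409·130/0.0772 + 29.3]·(1140·10.2²/2) = [68.87 + 29.3]·5.93e+04 = 5.822e+06 Pa.
ΔP = 5.822e+06 Pa = 5820 kPa.

ΔP ≈ 5820 kPa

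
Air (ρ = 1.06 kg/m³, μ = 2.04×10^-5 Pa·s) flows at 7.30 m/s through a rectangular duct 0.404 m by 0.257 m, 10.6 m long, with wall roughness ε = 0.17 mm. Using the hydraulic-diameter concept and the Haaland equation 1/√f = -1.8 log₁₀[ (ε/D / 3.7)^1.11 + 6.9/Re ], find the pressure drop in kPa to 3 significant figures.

ΔP ≈ 0.0189 kPa

Hydraulic diameter D_h = 4A/P = 4·(0.404·0.257)/(2·(0.404+0.257)) = 0.4153/1.322 = 0.3142 m.
Re = ρVD_h/μ = 1.06·7.3·0.3142/2.04e-05 = 1.192e+05.
ε/D_h = 0.00017/0.3142 = 0.000541; Haaland gives 1/√f = -1.8 log₁₀[5.54e-05+5.79e-05] = 7.103, so f = 0.01982.
ΔP = f(L/D_h)(ρV²/2) = 0.01982·10.6/0.3142·28.24 = 18.89 Pa.
ΔP = 0.0189 kPa.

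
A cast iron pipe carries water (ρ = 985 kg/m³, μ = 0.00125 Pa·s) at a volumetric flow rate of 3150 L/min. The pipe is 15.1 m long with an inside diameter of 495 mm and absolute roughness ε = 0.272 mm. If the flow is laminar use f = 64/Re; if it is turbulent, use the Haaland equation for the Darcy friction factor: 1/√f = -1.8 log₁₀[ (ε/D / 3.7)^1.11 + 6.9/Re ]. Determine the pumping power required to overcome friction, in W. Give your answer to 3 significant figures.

P ≈ 1.18 W

Q = 3150 L/min = 3150/60000 = 0.0525 m³/s.
Cross-sectional area A = πD²/4 = π(0.495)²/4 = 0.1924 m²; mean velocity V = Q/A = 0.0525/0.1924 = 0.2728 m/s.
Reynolds number Re = ρVD/μ = 985 · 0.2728 · 0.495 / 0.00125 = 1.064e+05.
Re > 4000 → turbulent. Relative roughness ε/D = 0.000272/0.495 = 0.000549. Haaland: 1/√f = -1.8 log₁₀[(0.000549/3.7)^1.11 + 6.9/1.064e+05] = -1.8 log₁₀[5.63e-05 + 6.48e-05] = 7.05, so f = 0.02012.
Darcy-Weisbach: ΔP = f(L/D)(ρV²/2) = 0.02012·(15.1/0.495)·(985·0.2728²/2) = 0.02012·30.51·36.65 = 22.5 Pa.
Pumping power P = QΔP = 0.0525·22.5 = 1.181 W = 1.18 W.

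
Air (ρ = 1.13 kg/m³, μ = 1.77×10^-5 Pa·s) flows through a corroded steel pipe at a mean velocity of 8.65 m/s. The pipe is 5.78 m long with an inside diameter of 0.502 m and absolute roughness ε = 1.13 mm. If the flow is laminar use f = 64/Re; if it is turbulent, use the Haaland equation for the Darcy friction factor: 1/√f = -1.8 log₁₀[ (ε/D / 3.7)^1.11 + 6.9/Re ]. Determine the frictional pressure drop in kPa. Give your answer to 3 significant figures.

Reynolds number Re = ρVD/μ = 1.13 · 8.65 · 0.502 / 1.77e-05 = 2.772e+05.
Re > 4000 → turbulent. Relative roughness ε/D = 0.00113/0.502 = 0.00225. Haaland: 1/√f = -1.8 log₁₀[(0.00225/3.7)^1.11 + 6.9/2.772e+05] = -1.8 log₁₀[0.000269 + 2.49e-05] = 6.356, so f = 0.02475.
Darcy-Weisbach: ΔP = f(L/D)(ρV²/2) = 0.02475·(5.78/0.502)·(1.13·8.65²/2) = 0.02475·11.51·42.27 = 12.05 Pa.
ΔP = 12.05 Pa = 0.0120 kPa.

ΔP ≈ 0.0120 kPa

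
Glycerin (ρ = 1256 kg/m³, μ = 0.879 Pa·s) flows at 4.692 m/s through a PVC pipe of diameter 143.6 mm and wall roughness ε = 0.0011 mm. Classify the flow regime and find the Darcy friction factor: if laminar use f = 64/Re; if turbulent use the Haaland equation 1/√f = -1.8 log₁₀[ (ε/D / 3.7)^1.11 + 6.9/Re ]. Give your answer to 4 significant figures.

Re = ρVD/μ = 1256·4.692·0.1436/0.879 = 962.7.
Re < 2300 → laminar, so f = 64/Re = 0.06648 (roughness is irrelevant in laminar flow).

f ≈ 0.06648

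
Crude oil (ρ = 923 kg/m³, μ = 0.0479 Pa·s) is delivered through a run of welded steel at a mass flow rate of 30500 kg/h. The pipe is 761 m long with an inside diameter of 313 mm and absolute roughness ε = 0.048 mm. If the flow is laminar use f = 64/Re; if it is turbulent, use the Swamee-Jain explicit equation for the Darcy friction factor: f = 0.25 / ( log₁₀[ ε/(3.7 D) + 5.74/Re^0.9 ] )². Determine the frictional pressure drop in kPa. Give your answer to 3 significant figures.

ΔP ≈ 1.42 kPa

ṁ = 30500 kg/h = 30500/3600 = 8.472 kg/s.
A = πD²/4 = π(0.313)²/4 = 0.07694 m²; mean velocity V = ṁ/(ρA) = 8.472/(923 · 0.07694) = 0.1193 m/s.
Reynolds number Re = ρVD/μ = 923 · 0.1193 · 0.313 / 0.0479 = 719.5.
Re < 2300 → laminar flow, so f = 64/Re = 64/719.5 = 0.08895 (the turbulent correlation is not needed).
Darcy-Weisbach: ΔP = f(L/D)(ρV²/2) = 0.08895·(761/0.313)·(923·0.1193²/2) = 0.08895·2431·6.568 = 1420 Pa.
ΔP = 1420 Pa = 1.42 kPa.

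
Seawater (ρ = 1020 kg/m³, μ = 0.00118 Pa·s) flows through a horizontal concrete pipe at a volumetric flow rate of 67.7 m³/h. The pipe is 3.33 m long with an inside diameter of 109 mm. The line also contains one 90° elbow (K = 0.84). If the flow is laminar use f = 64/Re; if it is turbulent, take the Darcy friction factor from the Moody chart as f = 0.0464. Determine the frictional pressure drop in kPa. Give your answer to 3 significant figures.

ΔP ≈ 4.68 kPa

Q = 67.7 m³/h = 67.7/3600 = 0.01881 m³/s.
Cross-sectional area A = πD²/4 = π(0.109)²/4 = 0.009331 m²; mean velocity V = Q/A = 0.01881/0.009331 = 2.015 m/s.
Reynolds number Re = ρVD/μ = 1020 · 2.015 · 0.109 / 0.00118 = 1.899e+05.
Re > 4000 → turbulent; use the Moody-chart value f = 0.0464.
Total minor-loss coefficient ΣK = 1·0.84 = 0.84.
ΔP = [f·L/D + ΣK]·(ρV²/2) = [0.0464·3.33/0.109 + 0.84]·(1020·2.015²/2) = [1.418 + 0.84]·2071 = 4676 Pa.
ΔP = 4676 Pa = 4.68 kPa.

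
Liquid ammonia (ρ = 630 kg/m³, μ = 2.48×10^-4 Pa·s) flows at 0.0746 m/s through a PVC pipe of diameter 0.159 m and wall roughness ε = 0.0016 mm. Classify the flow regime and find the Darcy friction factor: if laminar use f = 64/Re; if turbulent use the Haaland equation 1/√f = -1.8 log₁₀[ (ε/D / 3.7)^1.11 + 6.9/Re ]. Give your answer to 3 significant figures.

f ≈ 0.0233

Re = ρVD/μ = 630·0.0746·0.159/0.000248 = 3.013e+04.
Re > 4000 → turbulent. ε/D = 1.6e-06/0.159 = 1.01e-05; Haaland: 1/√f = -1.8 log₁₀[6.64e-07 + 0.000229] = 6.55, so f = 0.02331.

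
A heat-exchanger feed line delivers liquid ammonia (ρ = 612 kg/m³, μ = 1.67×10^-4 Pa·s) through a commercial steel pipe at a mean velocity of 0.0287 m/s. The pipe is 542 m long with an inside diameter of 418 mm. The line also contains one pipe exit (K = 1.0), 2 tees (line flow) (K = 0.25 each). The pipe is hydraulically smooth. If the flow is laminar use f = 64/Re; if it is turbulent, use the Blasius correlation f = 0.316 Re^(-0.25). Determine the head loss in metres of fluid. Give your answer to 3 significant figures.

Reynolds number Re = ρVD/μ = 612 · 0.0287 · 0.418 / 0.000167 = 4.396e+04.
Re > 4000 → turbulent. Smooth-pipe (Blasius): f = 0.316 Re^(-0.25) = 0.316/(4.396e+04)^0.25 = 0.02182.
Total minor-loss coefficient ΣK = 1·1 + 2·0.25 = 1.5.
ΔP = [f·L/D + ΣK]·(ρV²/2) = [0.02182·542/0.418 + 1.5]·(612·0.0287²/2) = [28.3 + 1.5]·0.252 = 7.51 Pa.
Head loss h_f = ΔP/(ρg) = 7.51/(612·9.81) = 0.00125 m.

h_f ≈ 0.00125 m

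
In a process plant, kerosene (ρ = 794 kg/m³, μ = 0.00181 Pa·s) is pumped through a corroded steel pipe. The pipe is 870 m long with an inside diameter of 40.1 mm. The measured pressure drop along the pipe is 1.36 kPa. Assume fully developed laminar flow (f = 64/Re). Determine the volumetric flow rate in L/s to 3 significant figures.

Q ≈ 0.0548 L/s

For laminar flow, f = 64/Re with Re = ρVD/μ, so Darcy-Weisbach reduces to ΔP = 32μLV/D². Solving for V: V = ΔP·D²/(32μL) = 1360·(0.0401)²/(32·0.00181·870) = 0.0434 m/s.
Check: Re = ρVD/μ = 794·0.0434·0.0401/0.00181 = 763.4 < 2300, so the laminar assumption holds.
Q = V·A = 0.0434·(π/4·0.0401²) = 5.481e-05 m³/s = 0.0548 L/s.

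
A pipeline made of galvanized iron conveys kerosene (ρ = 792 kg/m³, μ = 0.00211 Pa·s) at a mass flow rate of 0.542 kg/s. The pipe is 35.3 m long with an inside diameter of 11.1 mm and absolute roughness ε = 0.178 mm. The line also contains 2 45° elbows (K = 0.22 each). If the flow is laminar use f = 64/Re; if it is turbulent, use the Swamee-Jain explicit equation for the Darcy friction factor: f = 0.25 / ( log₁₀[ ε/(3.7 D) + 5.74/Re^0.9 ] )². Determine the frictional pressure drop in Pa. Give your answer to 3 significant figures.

A = πD²/4 = π(0.0111)²/4 = 9.677e-05 m²; mean velocity V = ṁ/(ρA) = 0.542/(792 · 9.677e-05) = 7.072 m/s.
Reynolds number Re = ρVD/μ = 792 · 7.072 · 0.0111 / 0.00211 = 2.946e+04.
Re > 4000 → turbulent. Relative roughness ε/D = 0.000178/0.0111 = 0.016. Swamee-Jain: f = 0.25/(log₁₀[0.016/3.7 + 5.74/2.946e+04^0.9])² = 0.25/(log₁₀[0.00433 + 0.000545])² = 0.25/(-2.312)² = 0.04678.
Total minor-loss coefficient ΣK = 2·0.22 = 0.44.
ΔP = [f·L/D + ΣK]·(ρV²/2) = [0.04678·35.3/0.0111 + 0.44]·(792·7.072²/2) = [148.8 + 0.44]·1.98e+04 = 2.955e+06 Pa.

ΔP ≈ 2.96×10^6 Pa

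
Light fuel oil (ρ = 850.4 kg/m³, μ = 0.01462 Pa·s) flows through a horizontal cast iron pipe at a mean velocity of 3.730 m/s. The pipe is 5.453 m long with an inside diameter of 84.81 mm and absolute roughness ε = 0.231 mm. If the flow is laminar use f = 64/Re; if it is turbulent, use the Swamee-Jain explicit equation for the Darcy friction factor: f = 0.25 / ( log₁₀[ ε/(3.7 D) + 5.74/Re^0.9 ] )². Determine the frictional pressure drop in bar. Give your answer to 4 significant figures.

Reynolds number Re = ρVD/μ = 850.4 · 3.73 · 0.08481 / 0.0146 = 1.84e+04.
Re > 4000 → turbulent. Relative roughness ε/D = 0.000231/0.08481 = 0.00272. Swamee-Jain: f = 0.25/(log₁₀[0.00272/3.7 + 5.74/1.84e+04^0.9])² = 0.25/(log₁₀[0.000736 + 0.000833])² = 0.25/(-2.804)² = 0.03179.
Darcy-Weisbach: ΔP = f(L/D)(ρV²/2) = 0.03179·(5.453/0.08481)·(850.4·3.73²/2) = 0.03179·64.3·5916 = 1.209e+04 Pa.
ΔP = 1.209e+04 Pa = 0.1209 bar.

ΔP ≈ 0.1209 bar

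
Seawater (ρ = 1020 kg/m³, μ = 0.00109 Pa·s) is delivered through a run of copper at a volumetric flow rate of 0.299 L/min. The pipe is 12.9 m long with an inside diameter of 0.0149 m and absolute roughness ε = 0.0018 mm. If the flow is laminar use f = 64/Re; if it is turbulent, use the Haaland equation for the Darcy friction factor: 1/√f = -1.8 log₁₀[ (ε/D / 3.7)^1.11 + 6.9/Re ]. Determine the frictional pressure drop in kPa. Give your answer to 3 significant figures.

Q = 0.299 L/min = 0.299/60000 = 4.983e-06 m³/s.
Cross-sectional area A = πD²/4 = π(0.0149)²/4 = 0.0001744 m²; mean velocity V = Q/A = 4.983e-06/0.0001744 = 0.02858 m/s.
Reynolds number Re = ρVD/μ = 1020 · 0.02858 · 0.0149 / 0.00109 = 398.5.
Re < 2300 → laminar flow, so f = 64/Re = 64/398.5 = 0.1606 (the turbulent correlation is not needed).
Darcy-Weisbach: ΔP = f(L/D)(ρV²/2) = 0.1606·(12.9/0.0149)·(1020·0.02858²/2) = 0.1606·865.8·0.4166 = 57.92 Pa.
ΔP = 57.92 Pa = 0.0579 kPa.

ΔP ≈ 0.0579 kPa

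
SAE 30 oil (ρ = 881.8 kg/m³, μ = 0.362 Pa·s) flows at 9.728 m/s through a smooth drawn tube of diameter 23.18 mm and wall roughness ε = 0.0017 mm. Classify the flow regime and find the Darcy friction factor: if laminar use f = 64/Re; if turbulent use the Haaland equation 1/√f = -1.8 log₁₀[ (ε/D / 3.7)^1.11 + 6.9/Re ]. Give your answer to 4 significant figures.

Re = ρVD/μ = 881.8·9.728·0.02318/0.362 = 549.3.
Re < 2300 → laminar, so f = 64/Re = 0.1165 (roughness is irrelevant in laminar flow).

f ≈ 0.1165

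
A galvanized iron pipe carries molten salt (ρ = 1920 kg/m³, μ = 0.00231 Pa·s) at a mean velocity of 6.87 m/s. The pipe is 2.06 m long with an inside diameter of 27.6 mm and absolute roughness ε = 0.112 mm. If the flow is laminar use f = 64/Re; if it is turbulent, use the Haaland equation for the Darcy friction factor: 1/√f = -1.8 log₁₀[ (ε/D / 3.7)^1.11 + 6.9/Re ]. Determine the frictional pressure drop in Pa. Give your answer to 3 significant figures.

ΔP ≈ 98800 Pa

Reynolds number Re = ρVD/μ = 1920 · 6.87 · 0.0276 / 0.00231 = 1.576e+05.
Re > 4000 → turbulent. Relative roughness ε/D = 0.000112/0.0276 = 0.00406. Haaland: 1/√f = -1.8 log₁₀[(0.00406/3.7)^1.11 + 6.9/1.576e+05] = -1.8 log₁₀[0.000518 + 4.38e-05] = 5.85, so f = 0.02922.
Darcy-Weisbach: ΔP = f(L/D)(ρV²/2) = 0.02922·(2.06/0.0276)·(1920·6.87²/2) = 0.02922·74.64·4.531e+04 = 9.88e+04 Pa.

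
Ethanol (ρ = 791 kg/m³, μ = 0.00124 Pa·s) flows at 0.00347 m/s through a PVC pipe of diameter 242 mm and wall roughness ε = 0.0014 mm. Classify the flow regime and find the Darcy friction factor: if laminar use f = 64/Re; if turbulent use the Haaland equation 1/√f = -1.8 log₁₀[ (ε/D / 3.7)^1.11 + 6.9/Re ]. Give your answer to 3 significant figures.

f ≈ 0.119

Re = ρVD/μ = 791·0.00347·0.242/0.00124 = 535.7.
Re < 2300 → laminar, so f = 64/Re = 0.1195 (roughness is irrelevant in laminar flow).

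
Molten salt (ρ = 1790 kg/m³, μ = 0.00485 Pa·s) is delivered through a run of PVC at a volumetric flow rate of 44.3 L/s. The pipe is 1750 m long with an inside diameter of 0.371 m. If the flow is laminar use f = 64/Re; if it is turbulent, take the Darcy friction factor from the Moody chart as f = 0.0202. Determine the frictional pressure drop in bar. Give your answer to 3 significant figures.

ΔP ≈ 0.143 bar

Q = 44.3 L/s = 44.3/1000 = 0.0443 m³/s.
Cross-sectional area A = πD²/4 = π(0.371)²/4 = 0.1081 m²; mean velocity V = Q/A = 0.0443/0.1081 = 0.4098 m/s.
Reynolds number Re = ρVD/μ = 1790 · 0.4098 · 0.371 / 0.00485 = 5.611e+04.
Re > 4000 → turbulent; use the Moody-chart value f = 0.0202.
Darcy-Weisbach: ΔP = f(L/D)(ρV²/2) = 0.0202·(1750/0.371)·(1790·0.4098²/2) = 0.0202·4717·150.3 = 1.432e+04 Pa.
ΔP = 1.432e+04 Pa = 0.143 bar.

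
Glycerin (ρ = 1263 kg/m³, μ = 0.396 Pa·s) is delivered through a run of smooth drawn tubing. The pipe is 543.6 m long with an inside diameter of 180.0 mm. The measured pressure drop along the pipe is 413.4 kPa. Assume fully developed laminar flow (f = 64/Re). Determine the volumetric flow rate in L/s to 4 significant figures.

Q ≈ 49.48 L/s

For laminar flow, f = 64/Re with Re = ρVD/μ, so Darcy-Weisbach reduces to ΔP = 32μLV/D². Solving for V: V = ΔP·D²/(32μL) = 4.134e+05·(0.18)²/(32·0.396·543.6) = 1.944 m/s.
Check: Re = ρVD/μ = 1263·1.944·0.18/0.396 = 1116 < 2300, so the laminar assumption holds.
Q = V·A = 1.944·(π/4·0.18²) = 0.04948 m³/s = 49.48 L/s.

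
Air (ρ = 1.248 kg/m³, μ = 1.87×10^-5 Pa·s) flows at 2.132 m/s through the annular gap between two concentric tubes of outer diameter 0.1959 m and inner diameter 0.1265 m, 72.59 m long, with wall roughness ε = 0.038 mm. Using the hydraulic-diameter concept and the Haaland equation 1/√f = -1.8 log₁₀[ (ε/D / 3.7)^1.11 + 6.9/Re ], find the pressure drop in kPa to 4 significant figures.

ΔP ≈ 0.09394 kPa

Hydraulic diameter D_h = 4A/P = D_o - D_i = 0.1959 - 0.1265 = 0.0694 m.
Re = ρVD_h/μ = 1.248·2.132·0.0694/1.87e-05 = 9875.
ε/D_h = 3.8e-05/0.0694 = 0.000548; Haaland gives 1/√f = -1.8 log₁₀[5.61e-05+0.000699] = 5.62, so f = 0.03166.
ΔP = f(L/D_h)(ρV²/2) = 0.03166·72.59/0.0694·2.836 = 93.94 Pa.
ΔP = 0.09394 kPa.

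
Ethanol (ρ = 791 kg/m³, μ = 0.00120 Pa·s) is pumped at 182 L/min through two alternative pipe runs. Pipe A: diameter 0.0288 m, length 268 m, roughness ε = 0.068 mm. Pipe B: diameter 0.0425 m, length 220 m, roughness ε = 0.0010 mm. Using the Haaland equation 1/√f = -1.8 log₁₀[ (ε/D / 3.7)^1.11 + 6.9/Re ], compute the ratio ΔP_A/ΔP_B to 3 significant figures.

Pipe A: V = Q/A = 0.003033/0.0006514 = 4.656 m/s; Re = 8.84e+04; ε/D = 0.00236; Haaland → f = 0.02606; ΔP_A = f(L/D)(ρV²/2) = 2.08e+06 Pa.
Pipe B: V = Q/A = 0.003033/0.001419 = 2.138 m/s; Re = 5.99e+04; ε/D = 2.35e-05; Haaland → f = 0.01996; ΔP_B = f(L/D)(ρV²/2) = 1.868e+05 Pa.
ΔP_A/ΔP_B = 2.08e+06/1.868e+05 = 11.1.

ΔP_A/ΔP_B ≈ 11.1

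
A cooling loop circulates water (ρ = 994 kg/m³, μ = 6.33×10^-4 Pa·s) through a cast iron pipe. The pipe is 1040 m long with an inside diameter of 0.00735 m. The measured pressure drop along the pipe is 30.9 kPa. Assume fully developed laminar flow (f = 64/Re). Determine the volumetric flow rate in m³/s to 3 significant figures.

For laminar flow, f = 64/Re with Re = ρVD/μ, so Darcy-Weisbach reduces to ΔP = 32μLV/D². Solving for V: V = ΔP·D²/(32μL) = 3.09e+04·(0.00735)²/(32·0.000633·1040) = 0.07924 m/s.
Check: Re = ρVD/μ = 994·0.07924·0.00735/0.000633 = 914.6 < 2300, so the laminar assumption holds.
Q = V·A = 0.07924·(π/4·0.00735²) = 3.362e-06 m³/s = 3.36×10^-6 m³/s.

Q ≈ 3.36×10^-6 m³/s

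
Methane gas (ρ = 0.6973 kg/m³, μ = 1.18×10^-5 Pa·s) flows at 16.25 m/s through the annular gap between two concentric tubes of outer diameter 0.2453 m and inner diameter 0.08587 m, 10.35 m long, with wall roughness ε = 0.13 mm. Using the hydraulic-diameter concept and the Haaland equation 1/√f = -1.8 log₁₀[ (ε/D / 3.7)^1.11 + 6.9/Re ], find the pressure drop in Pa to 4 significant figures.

ΔP ≈ 122.6 Pa

Hydraulic diameter D_h = 4A/P = D_o - D_i = 0.2453 - 0.08587 = 0.1594 m.
Re = ρVD_h/μ = 0.6973·16.25·0.1594/1.18e-05 = 1.531e+05.
ε/D_h = 0.00013/0.1594 = 0.000815; Haaland gives 1/√f = -1.8 log₁₀[8.73e-05+4.51e-05] = 6.981, so f = 0.02052.
ΔP = f(L/D_h)(ρV²/2) = 0.02052·10.35/0.1594·92.07 = 122.6 Pa.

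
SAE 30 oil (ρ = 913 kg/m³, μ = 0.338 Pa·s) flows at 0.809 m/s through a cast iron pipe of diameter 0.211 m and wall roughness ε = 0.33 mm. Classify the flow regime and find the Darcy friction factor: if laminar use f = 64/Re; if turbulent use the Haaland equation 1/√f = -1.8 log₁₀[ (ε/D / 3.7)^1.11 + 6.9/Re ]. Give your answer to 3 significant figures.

f ≈ 0.139

Re = ρVD/μ = 913·0.809·0.211/0.338 = 461.1.
Re < 2300 → laminar, so f = 64/Re = 0.1388 (roughness is irrelevant in laminar flow).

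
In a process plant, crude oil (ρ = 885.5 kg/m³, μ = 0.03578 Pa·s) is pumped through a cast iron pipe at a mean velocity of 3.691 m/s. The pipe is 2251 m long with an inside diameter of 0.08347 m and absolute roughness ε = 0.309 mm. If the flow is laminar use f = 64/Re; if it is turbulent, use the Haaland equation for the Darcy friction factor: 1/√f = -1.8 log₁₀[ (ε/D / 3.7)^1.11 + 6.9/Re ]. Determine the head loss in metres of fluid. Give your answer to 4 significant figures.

Reynolds number Re = ρVD/μ = 885.5 · 3.691 · 0.08347 / 0.0358 = 7625.
Re > 4000 → turbulent. Relative roughness ε/D = 0.000309/0.08347 = 0.0037. Haaland: 1/√f = -1.8 log₁₀[(0.0037/3.7)^1.11 + 6.9/7625] = -1.8 log₁₀[0.000468 + 0.000905] = 5.152, so f = 0.03767.
Darcy-Weisbach: ΔP = f(L/D)(ρV²/2) = 0.03767·(2251/0.08347)·(885.5·3.691²/2) = 0.03767·2.697e+04·6032 = 6.128e+06 Pa.
Head loss h_f = ΔP/(ρg) = 6.128e+06/(885.5·9.81) = 705.4 m.

h_f ≈ 705.4 m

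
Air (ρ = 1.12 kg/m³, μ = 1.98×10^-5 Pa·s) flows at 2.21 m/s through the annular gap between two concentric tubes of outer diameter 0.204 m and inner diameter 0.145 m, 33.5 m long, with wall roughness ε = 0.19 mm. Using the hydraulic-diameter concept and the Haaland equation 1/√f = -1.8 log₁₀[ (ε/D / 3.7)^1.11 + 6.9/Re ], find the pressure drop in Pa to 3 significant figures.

ΔP ≈ 58.0 Pa

Hydraulic diameter D_h = 4A/P = D_o - D_i = 0.204 - 0.145 = 0.059 m.
Re = ρVD_h/μ = 1.12·2.21·0.059/1.98e-05 = 7376.
ε/D_h = 0.00019/0.059 = 0.00322; Haaland gives 1/√f = -1.8 log₁₀[0.000401+0.000936] = 5.173, so f = 0.03737.
ΔP = f(L/D_h)(ρV²/2) = 0.03737·33.5/0.059·2.735 = 58.03 Pa.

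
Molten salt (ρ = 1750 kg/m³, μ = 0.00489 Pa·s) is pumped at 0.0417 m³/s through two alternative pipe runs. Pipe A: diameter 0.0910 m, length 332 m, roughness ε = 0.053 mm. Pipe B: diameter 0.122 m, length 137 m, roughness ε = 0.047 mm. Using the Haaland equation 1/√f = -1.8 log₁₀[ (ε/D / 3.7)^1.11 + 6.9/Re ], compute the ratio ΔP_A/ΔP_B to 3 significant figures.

Pipe A: V = Q/A = 0.0417/0.006504 = 6.412 m/s; Re = 2.088e+05; ε/D = 0.000582; Haaland → f = 0.019; ΔP_A = f(L/D)(ρV²/2) = 2.493e+06 Pa.
Pipe B: V = Q/A = 0.0417/0.01169 = 3.567 m/s; Re = 1.557e+05; ε/D = 0.000385; Haaland → f = 0.0185; ΔP_B = f(L/D)(ρV²/2) = 2.313e+05 Pa.
ΔP_A/ΔP_B = 2.493e+06/2.313e+05 = 10.8.

ΔP_A/ΔP_B ≈ 10.8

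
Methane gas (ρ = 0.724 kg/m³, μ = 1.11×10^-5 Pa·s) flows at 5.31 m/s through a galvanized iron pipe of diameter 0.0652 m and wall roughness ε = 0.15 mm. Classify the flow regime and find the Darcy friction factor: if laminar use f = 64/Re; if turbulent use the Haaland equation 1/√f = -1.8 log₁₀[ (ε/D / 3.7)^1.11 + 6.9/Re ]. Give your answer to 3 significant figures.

Re = ρVD/μ = 0.724·5.31·0.0652/1.11e-05 = 2.258e+04.
Re > 4000 → turbulent. ε/D = 0.00015/0.0652 = 0.0023; Haaland: 1/√f = -1.8 log₁₀[0.000276 + 0.000306] = 5.824, so f = 0.02948.

f ≈ 0.0295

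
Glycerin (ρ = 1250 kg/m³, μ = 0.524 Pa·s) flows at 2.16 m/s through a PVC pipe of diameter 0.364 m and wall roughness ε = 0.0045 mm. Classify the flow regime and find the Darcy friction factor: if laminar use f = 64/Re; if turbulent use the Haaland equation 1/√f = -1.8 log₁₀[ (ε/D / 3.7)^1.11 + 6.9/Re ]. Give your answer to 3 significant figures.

Re = ρVD/μ = 1250·2.16·0.364/0.524 = 1876.
Re < 2300 → laminar, so f = 64/Re = 0.03412 (roughness is irrelevant in laminar flow).

f ≈ 0.0341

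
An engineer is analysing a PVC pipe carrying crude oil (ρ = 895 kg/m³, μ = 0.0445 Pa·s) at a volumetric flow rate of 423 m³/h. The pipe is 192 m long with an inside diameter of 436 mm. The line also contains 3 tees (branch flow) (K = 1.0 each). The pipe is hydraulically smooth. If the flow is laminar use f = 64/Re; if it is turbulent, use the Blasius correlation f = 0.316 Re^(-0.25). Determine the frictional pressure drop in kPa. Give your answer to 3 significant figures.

ΔP ≈ 5.06 kPa

Q = 423 m³/h = 423/3600 = 0.1175 m³/s.
Cross-sectional area A = πD²/4 = π(0.436)²/4 = 0.1493 m²; mean velocity V = Q/A = 0.1175/0.1493 = 0.787 m/s.
Reynolds number Re = ρVD/μ = 895 · 0.787 · 0.436 / 0.0445 = 6901.
Re > 4000 → turbulent. Smooth-pipe (Blasius): f = 0.316 Re^(-0.25) = 0.316/(6901)^0.25 = 0.03467.
Total minor-loss coefficient ΣK = 3·1 = 3.
ΔP = [f·L/D + ΣK]·(ρV²/2) = [0.03467·192/0.436 + 3]·(895·0.787²/2) = [15.27 + 3]·277.2 = 5063 Pa.
ΔP = 5063 Pa = 5.06 kPa.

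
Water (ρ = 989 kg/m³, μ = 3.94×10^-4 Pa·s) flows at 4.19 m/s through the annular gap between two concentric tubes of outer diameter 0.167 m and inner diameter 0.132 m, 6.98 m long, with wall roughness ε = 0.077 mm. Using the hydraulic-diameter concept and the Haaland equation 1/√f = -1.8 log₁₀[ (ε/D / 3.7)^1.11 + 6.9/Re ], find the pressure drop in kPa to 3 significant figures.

Hydraulic diameter D_h = 4A/P = D_o - D_i = 0.167 - 0.132 = 0.035 m.
Re = ρVD_h/μ = 989·4.19·0.035/0.000394 = 3.681e+05.
ε/D_h = 7.7e-05/0.035 = 0.0022; Haaland gives 1/√f = -1.8 log₁₀[0.000263+1.87e-05] = 6.391, so f = 0.02448.
ΔP = f(L/D_h)(ρV²/2) = 0.02448·6.98/0.035·8681 = 4.239e+04 Pa.
ΔP = 42.4 kPa.

ΔP ≈ 42.4 kPa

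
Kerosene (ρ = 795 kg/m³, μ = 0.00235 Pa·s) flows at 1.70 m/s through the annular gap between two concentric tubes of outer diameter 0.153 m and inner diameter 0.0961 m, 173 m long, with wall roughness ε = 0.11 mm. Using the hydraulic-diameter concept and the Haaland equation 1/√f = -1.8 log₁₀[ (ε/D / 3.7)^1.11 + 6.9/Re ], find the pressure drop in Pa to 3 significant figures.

ΔP ≈ 95600 Pa

Hydraulic diameter D_h = 4A/P = D_o - D_i = 0.153 - 0.0961 = 0.0569 m.
Re = ρVD_h/μ = 795·1.7·0.0569/0.00235 = 3.272e+04.
ε/D_h = 0.00011/0.0569 = 0.00193; Haaland gives 1/√f = -1.8 log₁₀[0.000228+0.000211] = 6.045, so f = 0.02737.
ΔP = f(L/D_h)(ρV²/2) = 0.02737·173/0.0569·1149 = 9.559e+04 Pa.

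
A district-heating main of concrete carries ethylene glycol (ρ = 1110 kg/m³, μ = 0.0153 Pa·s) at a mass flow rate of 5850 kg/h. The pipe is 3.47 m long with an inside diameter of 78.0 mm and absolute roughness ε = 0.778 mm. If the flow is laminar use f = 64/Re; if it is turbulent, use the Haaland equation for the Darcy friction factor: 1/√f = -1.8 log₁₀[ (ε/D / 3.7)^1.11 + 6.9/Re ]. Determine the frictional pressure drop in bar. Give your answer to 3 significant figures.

ṁ = 5850 kg/h = 5850/3600 = 1.625 kg/s.
A = πD²/4 = π(0.078)²/4 = 0.004778 m²; mean velocity V = ṁ/(ρA) = 1.625/(1110 · 0.004778) = 0.3064 m/s.
Reynolds number Re = ρVD/μ = 1110 · 0.3064 · 0.078 / 0.0153 = 1734.
Re < 2300 → laminar flow, so f = 64/Re = 64/1734 = 0.03691 (the turbulent correlation is not needed).
Darcy-Weisbach: ΔP = f(L/D)(ρV²/2) = 0.03691·(3.47/0.078)·(1110·0.3064²/2) = 0.03691·44.49·52.09 = 85.55 Pa.
ΔP = 85.55 Pa = 8.56×10^-4 bar.

ΔP ≈ 8.56×10^-4 bar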